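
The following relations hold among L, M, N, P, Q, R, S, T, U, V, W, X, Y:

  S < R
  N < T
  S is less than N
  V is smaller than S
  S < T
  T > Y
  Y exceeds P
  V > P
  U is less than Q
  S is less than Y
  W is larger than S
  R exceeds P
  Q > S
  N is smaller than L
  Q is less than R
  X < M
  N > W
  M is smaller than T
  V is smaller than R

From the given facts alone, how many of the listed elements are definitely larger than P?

Directly above P: V, Y, R.
One step further: S, T (5 so far).
One step further: W, N, Q (8 so far).
One step further: L (9 so far).
Nothing else is reachable above P; 9 in all.

9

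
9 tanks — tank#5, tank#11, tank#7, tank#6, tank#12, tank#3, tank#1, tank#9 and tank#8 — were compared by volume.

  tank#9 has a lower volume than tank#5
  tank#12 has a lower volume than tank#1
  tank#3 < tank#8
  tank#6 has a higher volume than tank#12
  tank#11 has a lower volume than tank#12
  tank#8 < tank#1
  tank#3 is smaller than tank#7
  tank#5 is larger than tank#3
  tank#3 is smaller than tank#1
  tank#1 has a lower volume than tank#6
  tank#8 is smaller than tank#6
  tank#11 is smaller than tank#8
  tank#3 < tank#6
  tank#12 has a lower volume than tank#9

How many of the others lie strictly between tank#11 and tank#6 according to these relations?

The relations place tank#11 below tank#6. An element lies strictly between them when it is forced above tank#11 and also forced below tank#6.
Above tank#11: {tank#12, tank#9, tank#8, tank#5, tank#1}. Below tank#6: {tank#3, tank#12, tank#8, tank#1}.
Intersection: {tank#12, tank#8, tank#1} — 3.

3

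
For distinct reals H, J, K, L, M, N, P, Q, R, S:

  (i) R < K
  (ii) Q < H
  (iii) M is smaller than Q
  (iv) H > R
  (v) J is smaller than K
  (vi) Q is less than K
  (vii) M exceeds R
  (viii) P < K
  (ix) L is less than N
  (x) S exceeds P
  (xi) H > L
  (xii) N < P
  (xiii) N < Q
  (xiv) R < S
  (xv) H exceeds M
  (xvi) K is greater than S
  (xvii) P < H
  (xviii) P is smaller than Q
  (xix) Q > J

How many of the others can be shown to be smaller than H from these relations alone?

From H the given relations immediately reach L, R, P, M, Q.
From those, J, N — 7 in total.
No other element is forced below H by the given relations, so the count is 7.

7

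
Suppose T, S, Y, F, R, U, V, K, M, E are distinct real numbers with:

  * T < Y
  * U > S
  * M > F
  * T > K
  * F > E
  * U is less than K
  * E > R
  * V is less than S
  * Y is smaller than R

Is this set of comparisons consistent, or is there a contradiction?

Every relation is compatible with V < S < U < K < T < Y < R < E < F < M; the set is consistent.

consistent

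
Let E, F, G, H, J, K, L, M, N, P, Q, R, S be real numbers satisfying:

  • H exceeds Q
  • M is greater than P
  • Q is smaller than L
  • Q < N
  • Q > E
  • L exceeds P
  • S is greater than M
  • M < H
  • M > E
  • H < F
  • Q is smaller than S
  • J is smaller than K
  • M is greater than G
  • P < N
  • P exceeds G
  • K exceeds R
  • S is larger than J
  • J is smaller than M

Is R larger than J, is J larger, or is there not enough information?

Following every chain through J: above J we get K, M, H, F, S.
R is not reached, and no chain runs the other way from R to J.
So the given relations leave the order of J and R undetermined.

undetermined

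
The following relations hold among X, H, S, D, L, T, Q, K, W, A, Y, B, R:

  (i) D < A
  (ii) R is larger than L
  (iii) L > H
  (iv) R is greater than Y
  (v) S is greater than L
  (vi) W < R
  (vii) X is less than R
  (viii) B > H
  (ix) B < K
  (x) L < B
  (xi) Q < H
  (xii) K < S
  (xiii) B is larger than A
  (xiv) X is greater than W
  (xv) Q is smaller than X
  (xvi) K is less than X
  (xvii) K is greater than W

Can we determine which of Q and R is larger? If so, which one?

Q < H and H < B give Q < B.
Then B < K extends the chain to K.
With K < X: Q < H < B < K < X.
Then X < R extends the chain to R.
So R is larger.

R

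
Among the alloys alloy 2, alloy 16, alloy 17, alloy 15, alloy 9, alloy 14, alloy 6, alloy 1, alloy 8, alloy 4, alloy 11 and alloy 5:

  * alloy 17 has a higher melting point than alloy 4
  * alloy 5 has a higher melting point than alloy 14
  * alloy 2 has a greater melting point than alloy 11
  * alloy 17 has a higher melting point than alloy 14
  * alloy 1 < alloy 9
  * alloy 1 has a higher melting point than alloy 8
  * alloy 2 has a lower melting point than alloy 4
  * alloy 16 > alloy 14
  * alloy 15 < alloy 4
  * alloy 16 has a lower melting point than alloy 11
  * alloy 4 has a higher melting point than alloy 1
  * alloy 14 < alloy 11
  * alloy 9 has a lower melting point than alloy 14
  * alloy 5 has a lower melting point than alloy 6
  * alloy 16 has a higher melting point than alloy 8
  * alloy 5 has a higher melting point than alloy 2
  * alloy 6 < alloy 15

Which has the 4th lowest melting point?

alloy 14

Piecing the relations together gives one ordering: alloy 8 < alloy 1 < alloy 9 < alloy 14 < alloy 16 < alloy 11 < alloy 2 < alloy 5 < alloy 6 < alloy 15 < alloy 4 < alloy 17.
Counting 4 from the smallest end gives alloy 14.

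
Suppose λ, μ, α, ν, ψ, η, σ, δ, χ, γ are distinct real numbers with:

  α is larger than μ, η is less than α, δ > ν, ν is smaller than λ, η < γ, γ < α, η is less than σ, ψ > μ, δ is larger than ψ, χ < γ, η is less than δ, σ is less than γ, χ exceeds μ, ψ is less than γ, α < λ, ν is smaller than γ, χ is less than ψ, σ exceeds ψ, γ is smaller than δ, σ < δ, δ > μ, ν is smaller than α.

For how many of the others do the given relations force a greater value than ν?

4

Directly above ν: γ, δ, α, λ.
Nothing else is reachable above ν; 4 in all.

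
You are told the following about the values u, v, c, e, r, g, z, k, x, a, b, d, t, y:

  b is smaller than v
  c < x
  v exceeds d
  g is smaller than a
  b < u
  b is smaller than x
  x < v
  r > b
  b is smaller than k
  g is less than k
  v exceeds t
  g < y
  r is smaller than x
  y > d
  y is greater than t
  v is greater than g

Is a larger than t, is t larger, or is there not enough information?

Following every chain through t: above t we get y, v.
a is not reached, and no chain runs the other way from a to t.
So the given relations leave the order of t and a undetermined.

undetermined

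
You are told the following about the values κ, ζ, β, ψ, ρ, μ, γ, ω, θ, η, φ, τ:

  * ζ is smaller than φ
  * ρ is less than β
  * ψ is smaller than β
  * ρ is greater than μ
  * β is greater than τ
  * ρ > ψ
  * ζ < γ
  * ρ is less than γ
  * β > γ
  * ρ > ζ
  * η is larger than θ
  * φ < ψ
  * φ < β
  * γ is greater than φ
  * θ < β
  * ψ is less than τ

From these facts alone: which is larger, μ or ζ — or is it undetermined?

Following every chain through μ: above μ we get ρ, γ, β.
ζ is not reached, and no chain runs the other way from ζ to μ.
So the given relations leave the order of μ and ζ undetermined.

undetermined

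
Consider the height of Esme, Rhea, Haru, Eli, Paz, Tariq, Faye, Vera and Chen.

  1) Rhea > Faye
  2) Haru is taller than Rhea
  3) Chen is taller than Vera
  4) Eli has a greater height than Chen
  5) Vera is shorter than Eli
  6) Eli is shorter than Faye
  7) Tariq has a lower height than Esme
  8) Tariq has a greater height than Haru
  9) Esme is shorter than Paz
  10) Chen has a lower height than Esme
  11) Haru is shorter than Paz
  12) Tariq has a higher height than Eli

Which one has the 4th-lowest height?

Faye

The consecutive relations fix a unique order: Vera < Chen < Eli < Faye < Rhea < Haru < Tariq < Esme < Paz.
The 4th smallest is Faye.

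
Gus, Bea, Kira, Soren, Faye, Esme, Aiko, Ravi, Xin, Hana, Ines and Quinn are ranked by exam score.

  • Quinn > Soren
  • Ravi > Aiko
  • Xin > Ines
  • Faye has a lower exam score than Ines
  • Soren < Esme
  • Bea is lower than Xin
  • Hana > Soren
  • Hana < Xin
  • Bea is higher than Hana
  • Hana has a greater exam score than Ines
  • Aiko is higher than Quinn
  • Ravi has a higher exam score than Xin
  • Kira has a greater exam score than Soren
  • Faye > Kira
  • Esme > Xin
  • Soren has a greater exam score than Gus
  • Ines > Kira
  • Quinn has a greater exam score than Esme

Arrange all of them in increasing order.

Each adjacent pair is fixed by a given relation: Gus < Soren; Soren < Kira; Kira < Faye; Faye < Ines; Ines < Hana; Hana < Bea; Bea < Xin; Xin < Esme; Esme < Quinn; Quinn < Aiko; Aiko < Ravi. Chaining them end to end gives the full order.

Gus < Soren < Kira < Faye < Ines < Hana < Bea < Xin < Esme < Quinn < Aiko < Ravi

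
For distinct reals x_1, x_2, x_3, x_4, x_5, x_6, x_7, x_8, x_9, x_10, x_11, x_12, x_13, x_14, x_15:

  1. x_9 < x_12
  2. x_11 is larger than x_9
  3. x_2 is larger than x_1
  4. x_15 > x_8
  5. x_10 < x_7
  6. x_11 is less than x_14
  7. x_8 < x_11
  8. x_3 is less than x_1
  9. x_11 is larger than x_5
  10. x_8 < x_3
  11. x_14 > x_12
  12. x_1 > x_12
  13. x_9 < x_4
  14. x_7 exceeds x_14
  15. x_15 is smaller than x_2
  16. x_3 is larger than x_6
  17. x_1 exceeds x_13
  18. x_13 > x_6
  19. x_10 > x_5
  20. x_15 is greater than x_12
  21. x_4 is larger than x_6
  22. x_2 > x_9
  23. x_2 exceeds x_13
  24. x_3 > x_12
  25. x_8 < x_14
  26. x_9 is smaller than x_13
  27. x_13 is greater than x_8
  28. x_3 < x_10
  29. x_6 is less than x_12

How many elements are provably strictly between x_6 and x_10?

2

Chaining upward from x_6 reaches: x_12, x_15, x_13, x_14, x_3, x_4, x_7, x_1, x_2.
Chaining downward from x_10 reaches: x_5, x_8, x_9, x_12, x_3.
Strictly between x_6 and x_10 are those in both lists: x_12, x_3 — 2 elements.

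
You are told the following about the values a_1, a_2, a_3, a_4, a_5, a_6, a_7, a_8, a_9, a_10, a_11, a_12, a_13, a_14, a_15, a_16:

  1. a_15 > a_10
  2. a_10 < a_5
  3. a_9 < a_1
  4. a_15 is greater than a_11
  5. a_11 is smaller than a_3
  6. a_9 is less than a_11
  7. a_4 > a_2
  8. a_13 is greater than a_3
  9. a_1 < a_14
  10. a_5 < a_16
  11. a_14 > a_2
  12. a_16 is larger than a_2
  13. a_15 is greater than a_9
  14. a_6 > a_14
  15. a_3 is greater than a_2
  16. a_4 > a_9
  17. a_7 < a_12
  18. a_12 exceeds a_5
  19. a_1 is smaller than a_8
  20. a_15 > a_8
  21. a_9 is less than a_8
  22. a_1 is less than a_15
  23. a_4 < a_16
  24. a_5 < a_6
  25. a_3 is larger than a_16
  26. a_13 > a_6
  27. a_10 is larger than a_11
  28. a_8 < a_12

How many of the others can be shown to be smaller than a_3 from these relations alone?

Directly below a_3: a_11, a_2, a_16.
One step further: a_9, a_4, a_5 (6 so far).
One step further: a_10 (7 so far).
No other element is forced below a_3 by the given relations, so the count is 7.

7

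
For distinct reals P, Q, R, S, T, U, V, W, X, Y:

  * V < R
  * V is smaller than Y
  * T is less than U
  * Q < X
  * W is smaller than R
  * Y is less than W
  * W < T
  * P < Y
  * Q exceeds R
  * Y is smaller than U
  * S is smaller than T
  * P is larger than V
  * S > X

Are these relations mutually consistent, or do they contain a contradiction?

Every relation is compatible with V < P < Y < W < R < Q < X < S < T < U; the set is consistent.

consistent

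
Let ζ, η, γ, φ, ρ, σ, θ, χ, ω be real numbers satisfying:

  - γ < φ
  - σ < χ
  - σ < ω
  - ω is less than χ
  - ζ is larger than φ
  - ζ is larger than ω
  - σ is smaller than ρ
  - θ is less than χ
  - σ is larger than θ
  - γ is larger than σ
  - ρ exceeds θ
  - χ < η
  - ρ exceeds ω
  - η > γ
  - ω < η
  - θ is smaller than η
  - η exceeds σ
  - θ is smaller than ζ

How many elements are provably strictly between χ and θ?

2

The relations place θ below χ. An element lies strictly between them when it is forced above θ and also forced below χ.
Above θ: {σ, γ, ω, φ, ζ, η, ρ}. Below χ: {σ, ω}.
Intersection: {σ, ω} — 2.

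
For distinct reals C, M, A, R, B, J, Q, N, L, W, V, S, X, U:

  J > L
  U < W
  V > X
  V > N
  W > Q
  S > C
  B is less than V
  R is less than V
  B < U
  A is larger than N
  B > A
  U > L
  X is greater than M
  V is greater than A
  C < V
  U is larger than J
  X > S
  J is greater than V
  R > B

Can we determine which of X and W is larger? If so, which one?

The relevant relations are X < V; V < J; J < U; U < W.
Together: X < V < J < U < W.
So W is larger.

W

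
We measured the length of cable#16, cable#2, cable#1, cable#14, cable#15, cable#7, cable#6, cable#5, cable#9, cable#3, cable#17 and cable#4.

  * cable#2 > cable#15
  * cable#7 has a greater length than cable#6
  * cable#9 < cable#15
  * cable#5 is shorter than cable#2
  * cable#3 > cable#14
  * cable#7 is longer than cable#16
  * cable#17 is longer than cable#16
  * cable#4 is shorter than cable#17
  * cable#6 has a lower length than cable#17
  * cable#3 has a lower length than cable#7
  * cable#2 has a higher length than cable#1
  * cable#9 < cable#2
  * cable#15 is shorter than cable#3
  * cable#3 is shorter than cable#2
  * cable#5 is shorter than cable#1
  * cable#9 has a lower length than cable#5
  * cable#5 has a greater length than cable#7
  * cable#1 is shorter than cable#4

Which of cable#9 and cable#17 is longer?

Chaining the given relations: cable#9 < cable#15 < cable#3 < cable#7 < cable#5 < cable#1 < cable#4 < cable#17.
So cable#9 < cable#17; cable#17 is the longer of the two.

cable#17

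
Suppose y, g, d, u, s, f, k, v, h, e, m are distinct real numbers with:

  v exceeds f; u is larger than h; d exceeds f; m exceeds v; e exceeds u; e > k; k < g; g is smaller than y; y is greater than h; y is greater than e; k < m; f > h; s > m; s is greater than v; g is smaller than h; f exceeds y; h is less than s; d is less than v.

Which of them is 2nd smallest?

g

Chaining the given pairs: k < g < h < u < e < y < f < d < v < m < s.
Counting 2 from the smallest end gives g.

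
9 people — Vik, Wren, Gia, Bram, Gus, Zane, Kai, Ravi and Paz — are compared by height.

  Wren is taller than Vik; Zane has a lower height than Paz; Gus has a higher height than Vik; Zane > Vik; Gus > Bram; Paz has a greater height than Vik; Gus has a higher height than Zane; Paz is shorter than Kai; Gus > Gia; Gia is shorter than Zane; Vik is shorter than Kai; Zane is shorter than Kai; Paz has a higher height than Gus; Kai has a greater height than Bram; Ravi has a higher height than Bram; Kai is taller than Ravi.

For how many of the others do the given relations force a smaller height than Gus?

4

The elements the relations force below Gus are Vik, Bram, Gia, Zane — no chain reaches any other.
That is 4.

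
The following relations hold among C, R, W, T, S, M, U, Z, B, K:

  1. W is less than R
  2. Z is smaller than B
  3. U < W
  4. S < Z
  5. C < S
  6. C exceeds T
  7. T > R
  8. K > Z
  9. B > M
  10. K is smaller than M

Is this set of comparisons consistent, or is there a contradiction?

consistent

The single ordering U < W < R < T < C < S < Z < K < M < B satisfies every listed relation, so no contradiction arises.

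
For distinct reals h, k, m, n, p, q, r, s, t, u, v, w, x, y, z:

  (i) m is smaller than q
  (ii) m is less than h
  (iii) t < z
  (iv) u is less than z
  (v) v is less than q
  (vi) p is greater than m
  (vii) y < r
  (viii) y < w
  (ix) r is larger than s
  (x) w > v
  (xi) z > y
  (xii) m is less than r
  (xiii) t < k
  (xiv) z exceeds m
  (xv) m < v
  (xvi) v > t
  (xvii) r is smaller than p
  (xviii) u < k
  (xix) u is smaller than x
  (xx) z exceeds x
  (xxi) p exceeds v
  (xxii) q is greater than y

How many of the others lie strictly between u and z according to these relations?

Chaining upward from u reaches: k, x.
Chaining downward from z reaches: m, y, t, x.
Strictly between u and z are those in both lists: x — 1 element.

1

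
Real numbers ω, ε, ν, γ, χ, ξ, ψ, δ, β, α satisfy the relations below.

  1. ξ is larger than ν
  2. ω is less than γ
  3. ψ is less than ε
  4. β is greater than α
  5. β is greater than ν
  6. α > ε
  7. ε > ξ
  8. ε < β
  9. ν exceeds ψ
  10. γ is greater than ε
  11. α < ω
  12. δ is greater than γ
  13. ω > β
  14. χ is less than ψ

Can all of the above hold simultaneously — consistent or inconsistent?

Every relation is compatible with χ < ψ < ν < ξ < ε < α < β < ω < γ < δ; the set is consistent.

consistent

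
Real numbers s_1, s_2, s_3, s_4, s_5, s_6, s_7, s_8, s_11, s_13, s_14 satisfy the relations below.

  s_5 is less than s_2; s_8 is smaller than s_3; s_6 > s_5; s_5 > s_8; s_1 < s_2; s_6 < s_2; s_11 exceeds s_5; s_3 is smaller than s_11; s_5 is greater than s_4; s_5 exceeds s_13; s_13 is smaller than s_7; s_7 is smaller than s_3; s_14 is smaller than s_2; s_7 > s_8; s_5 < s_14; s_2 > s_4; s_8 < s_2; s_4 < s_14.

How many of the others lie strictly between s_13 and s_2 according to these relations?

Chaining upward from s_13 reaches: s_7, s_5, s_3, s_6, s_14, s_11.
Chaining downward from s_2 reaches: s_8, s_4, s_5, s_6, s_14, s_1.
Strictly between s_13 and s_2 are those in both lists: s_5, s_6, s_14 — 3 elements.

3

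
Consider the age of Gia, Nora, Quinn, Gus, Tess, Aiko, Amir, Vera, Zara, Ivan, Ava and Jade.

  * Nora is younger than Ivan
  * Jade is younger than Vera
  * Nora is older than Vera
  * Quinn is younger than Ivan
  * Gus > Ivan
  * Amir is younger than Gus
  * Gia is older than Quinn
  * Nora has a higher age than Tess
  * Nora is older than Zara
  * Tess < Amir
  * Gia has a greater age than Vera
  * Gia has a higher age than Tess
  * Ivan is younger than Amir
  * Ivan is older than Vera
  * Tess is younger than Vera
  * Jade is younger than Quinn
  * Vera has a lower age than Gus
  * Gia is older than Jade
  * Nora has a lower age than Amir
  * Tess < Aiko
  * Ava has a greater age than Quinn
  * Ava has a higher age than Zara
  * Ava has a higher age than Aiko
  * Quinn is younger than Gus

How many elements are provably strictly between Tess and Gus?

4

The relations place Tess below Gus. An element lies strictly between them when it is forced above Tess and also forced below Gus.
Above Tess: {Vera, Nora, Ivan, Aiko, Amir, Gia, Ava}. Below Gus: {Zara, Jade, Quinn, Vera, Nora, Ivan, Amir}.
Intersection: {Vera, Nora, Ivan, Amir} — 4.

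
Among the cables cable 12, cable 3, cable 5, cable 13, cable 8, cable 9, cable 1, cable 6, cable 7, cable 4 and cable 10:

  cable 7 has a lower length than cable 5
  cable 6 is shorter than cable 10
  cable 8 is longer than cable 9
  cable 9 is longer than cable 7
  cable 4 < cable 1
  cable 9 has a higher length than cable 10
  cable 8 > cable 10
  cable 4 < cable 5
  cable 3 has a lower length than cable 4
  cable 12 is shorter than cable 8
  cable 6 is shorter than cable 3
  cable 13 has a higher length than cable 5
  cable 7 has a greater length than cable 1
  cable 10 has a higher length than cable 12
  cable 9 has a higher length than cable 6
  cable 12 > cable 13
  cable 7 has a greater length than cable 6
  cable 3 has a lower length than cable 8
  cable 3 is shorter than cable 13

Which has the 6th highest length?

Chaining the given pairs: cable 6 < cable 3 < cable 4 < cable 1 < cable 7 < cable 5 < cable 13 < cable 12 < cable 10 < cable 9 < cable 8.
Counting 6 from the largest end gives cable 5.

cable 5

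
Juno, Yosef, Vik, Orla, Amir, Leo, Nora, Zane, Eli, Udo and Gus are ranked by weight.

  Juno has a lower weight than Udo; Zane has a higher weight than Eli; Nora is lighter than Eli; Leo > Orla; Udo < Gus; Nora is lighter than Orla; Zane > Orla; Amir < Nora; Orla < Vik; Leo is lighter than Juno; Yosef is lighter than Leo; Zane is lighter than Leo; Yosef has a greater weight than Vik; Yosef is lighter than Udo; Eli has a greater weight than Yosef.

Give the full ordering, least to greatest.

Amir < Nora < Orla < Vik < Yosef < Eli < Zane < Leo < Juno < Udo < Gus

The consecutive links are each given: Amir < Nora; Nora < Orla; Orla < Vik; Vik < Yosef; Yosef < Eli; Eli < Zane; Zane < Leo; Leo < Juno; Juno < Udo; Udo < Gus.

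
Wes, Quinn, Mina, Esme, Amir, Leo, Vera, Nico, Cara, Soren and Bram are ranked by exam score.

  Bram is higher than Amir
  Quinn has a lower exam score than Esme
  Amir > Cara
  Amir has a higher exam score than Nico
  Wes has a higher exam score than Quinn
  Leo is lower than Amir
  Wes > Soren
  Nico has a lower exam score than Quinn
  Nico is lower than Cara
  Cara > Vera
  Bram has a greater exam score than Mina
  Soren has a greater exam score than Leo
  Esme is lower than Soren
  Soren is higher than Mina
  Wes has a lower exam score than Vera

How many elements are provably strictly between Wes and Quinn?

Chaining upward from Quinn reaches: Esme, Soren, Vera, Cara, Amir, Bram.
Chaining downward from Wes reaches: Nico, Leo, Mina, Esme, Soren.
Strictly between Quinn and Wes are those in both lists: Esme, Soren — 2 elements.

2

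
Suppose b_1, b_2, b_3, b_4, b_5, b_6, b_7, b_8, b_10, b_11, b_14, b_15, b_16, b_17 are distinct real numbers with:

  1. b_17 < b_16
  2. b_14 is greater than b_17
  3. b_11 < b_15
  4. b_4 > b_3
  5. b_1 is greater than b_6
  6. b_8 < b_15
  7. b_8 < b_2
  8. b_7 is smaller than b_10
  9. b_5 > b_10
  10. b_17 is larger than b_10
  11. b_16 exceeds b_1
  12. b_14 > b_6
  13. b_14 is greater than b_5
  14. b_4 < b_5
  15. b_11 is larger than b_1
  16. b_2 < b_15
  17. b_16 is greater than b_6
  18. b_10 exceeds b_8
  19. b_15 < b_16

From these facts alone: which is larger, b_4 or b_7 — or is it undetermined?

undetermined

Following every chain through b_7: above b_7 we get b_10, b_17, b_5, b_14, b_16.
b_4 is not reached, and no chain runs the other way from b_4 to b_7.
So the given relations leave the order of b_7 and b_4 undetermined.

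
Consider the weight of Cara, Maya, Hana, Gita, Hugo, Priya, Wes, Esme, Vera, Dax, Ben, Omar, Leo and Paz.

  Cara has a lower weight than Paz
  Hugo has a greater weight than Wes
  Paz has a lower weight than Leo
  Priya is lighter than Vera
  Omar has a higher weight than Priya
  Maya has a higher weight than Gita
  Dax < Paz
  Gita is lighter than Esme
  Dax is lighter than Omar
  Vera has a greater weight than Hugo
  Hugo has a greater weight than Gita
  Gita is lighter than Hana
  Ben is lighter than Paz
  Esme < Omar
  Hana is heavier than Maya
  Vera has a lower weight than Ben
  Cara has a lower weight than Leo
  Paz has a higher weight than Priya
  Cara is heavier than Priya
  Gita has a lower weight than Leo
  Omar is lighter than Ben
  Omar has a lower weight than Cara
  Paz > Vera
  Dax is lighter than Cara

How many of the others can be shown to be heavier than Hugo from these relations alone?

The elements the relations force above Hugo are Vera, Ben, Paz, Leo — no chain reaches any other.
That is 4.

4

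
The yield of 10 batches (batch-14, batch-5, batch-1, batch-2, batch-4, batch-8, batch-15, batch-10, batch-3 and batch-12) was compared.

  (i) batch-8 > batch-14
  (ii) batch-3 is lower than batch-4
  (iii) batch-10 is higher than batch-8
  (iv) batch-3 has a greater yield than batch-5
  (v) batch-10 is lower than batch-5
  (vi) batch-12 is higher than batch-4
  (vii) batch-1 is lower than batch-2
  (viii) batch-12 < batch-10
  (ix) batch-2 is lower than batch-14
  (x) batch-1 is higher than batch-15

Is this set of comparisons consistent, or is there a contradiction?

We have batch-12 < batch-10 stated directly, yet also batch-10 < batch-5 < batch-3 < batch-4 < batch-12 by chaining the others — so batch-10 < batch-12. Contradiction.

inconsistent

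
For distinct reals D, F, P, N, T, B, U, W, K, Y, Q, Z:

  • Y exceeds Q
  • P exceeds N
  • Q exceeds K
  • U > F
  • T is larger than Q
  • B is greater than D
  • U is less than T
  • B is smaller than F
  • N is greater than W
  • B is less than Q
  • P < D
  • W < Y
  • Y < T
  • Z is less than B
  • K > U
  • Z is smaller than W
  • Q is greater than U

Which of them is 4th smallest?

P

Piecing the relations together gives one ordering: Z < W < N < P < D < B < F < U < K < Q < Y < T.
Counting 4 from the smallest end gives P.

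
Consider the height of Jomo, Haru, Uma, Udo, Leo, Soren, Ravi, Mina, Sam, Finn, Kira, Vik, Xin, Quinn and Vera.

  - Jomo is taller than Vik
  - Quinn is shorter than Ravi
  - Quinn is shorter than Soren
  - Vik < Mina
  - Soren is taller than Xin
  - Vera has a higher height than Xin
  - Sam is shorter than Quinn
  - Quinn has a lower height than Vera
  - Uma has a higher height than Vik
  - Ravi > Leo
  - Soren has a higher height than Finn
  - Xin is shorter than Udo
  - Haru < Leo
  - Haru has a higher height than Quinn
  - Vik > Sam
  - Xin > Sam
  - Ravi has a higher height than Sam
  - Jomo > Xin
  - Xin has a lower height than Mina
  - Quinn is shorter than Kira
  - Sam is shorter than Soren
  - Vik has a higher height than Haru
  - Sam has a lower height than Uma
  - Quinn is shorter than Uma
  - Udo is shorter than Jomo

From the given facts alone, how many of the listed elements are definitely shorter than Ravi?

The elements the relations force below Ravi are Sam, Quinn, Haru, Leo — no chain reaches any other.
That is 4.

4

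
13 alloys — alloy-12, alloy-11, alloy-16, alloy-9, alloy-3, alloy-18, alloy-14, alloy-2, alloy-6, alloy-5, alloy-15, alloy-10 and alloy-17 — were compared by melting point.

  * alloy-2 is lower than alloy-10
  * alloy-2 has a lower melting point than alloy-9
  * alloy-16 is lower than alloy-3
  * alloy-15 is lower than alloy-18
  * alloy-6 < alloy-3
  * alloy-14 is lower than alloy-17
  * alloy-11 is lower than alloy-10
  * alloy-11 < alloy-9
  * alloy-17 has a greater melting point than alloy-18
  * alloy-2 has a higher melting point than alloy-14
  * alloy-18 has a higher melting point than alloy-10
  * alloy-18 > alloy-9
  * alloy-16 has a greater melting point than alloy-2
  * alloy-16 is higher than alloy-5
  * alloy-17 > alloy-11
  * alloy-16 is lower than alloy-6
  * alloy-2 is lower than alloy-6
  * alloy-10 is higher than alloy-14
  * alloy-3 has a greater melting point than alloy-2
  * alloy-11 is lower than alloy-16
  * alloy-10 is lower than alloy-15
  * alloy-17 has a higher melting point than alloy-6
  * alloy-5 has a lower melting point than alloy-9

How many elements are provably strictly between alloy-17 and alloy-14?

7

The relations place alloy-14 below alloy-17. An element lies strictly between them when it is forced above alloy-14 and also forced below alloy-17.
Above alloy-14: {alloy-2, alloy-16, alloy-10, alloy-15, alloy-9, alloy-6, alloy-18, alloy-3}. Below alloy-17: {alloy-11, alloy-2, alloy-5, alloy-16, alloy-10, alloy-15, alloy-9, alloy-6, alloy-18}.
Intersection: {alloy-2, alloy-16, alloy-10, alloy-15, alloy-9, alloy-6, alloy-18} — 7.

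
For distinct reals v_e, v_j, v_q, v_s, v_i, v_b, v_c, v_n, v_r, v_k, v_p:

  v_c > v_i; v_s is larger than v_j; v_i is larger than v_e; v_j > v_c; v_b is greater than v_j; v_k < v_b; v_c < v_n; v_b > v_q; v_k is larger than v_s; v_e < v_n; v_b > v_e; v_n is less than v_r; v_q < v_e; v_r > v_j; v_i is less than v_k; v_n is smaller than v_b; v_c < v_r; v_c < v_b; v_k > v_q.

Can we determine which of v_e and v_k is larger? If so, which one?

v_k

v_e < v_i and v_i < v_c give v_e < v_c.
Then v_c < v_j extends the chain to v_j.
Then v_j < v_s extends the chain to v_s.
Then v_s < v_k extends the chain to v_k.
So v_k is larger.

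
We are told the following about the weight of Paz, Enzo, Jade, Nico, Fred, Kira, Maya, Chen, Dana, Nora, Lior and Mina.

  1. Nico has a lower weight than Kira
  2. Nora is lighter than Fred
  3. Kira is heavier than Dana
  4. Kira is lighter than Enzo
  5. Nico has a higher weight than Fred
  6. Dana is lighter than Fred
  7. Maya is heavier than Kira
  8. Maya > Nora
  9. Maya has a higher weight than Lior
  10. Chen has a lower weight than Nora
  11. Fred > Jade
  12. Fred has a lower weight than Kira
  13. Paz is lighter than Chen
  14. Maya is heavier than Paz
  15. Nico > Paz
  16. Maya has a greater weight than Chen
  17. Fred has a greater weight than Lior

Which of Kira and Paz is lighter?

Paz

Paz < Chen and Chen < Nora give Paz < Nora.
Then Nora < Fred extends the chain to Fred.
With Fred < Nico: Paz < Chen < Nora < Fred < Nico.
Then Nico < Kira extends the chain to Kira.
So Paz < Kira; Paz is the lighter of the two.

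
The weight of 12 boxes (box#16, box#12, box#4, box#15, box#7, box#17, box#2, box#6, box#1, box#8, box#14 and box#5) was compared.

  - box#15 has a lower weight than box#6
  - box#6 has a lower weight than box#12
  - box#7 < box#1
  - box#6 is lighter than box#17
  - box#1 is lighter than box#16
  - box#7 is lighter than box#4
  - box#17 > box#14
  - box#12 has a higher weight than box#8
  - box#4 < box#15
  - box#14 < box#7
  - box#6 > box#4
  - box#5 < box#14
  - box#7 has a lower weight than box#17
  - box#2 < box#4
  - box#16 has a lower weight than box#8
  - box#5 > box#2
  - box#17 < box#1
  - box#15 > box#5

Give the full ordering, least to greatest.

Each adjacent pair is fixed by a given relation: box#2 < box#5; box#5 < box#14; box#14 < box#7; box#7 < box#4; box#4 < box#15; box#15 < box#6; box#6 < box#17; box#17 < box#1; box#1 < box#16; box#16 < box#8; box#8 < box#12. Chaining them end to end gives the full order.

box#2 < box#5 < box#14 < box#7 < box#4 < box#15 < box#6 < box#17 < box#1 < box#16 < box#8 < box#12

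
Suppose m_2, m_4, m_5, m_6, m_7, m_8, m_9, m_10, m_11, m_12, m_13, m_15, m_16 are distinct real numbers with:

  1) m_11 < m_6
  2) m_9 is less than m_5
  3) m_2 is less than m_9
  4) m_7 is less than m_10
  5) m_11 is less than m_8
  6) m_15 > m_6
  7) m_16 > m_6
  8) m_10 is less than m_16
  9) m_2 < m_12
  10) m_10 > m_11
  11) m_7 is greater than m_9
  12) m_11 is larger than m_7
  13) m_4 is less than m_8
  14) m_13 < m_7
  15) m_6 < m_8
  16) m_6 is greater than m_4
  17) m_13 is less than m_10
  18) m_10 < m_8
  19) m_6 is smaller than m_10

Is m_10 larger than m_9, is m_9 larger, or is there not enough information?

m_9 < m_7 and m_7 < m_11 give m_9 < m_11.
With m_11 < m_6: m_9 < m_7 < m_11 < m_6.
Then m_6 < m_10 extends the chain to m_10.
So m_10 is larger.

m_10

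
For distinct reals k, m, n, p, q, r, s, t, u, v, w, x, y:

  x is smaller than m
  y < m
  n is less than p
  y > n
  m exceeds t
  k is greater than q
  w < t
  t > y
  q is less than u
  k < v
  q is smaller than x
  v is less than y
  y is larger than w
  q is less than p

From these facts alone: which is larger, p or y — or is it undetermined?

undetermined

Following every chain through y: above y we get t, m; below y we get n, q, k, v, w.
p is not reached, and no chain runs the other way from p to y.
So the given relations leave the order of y and p undetermined.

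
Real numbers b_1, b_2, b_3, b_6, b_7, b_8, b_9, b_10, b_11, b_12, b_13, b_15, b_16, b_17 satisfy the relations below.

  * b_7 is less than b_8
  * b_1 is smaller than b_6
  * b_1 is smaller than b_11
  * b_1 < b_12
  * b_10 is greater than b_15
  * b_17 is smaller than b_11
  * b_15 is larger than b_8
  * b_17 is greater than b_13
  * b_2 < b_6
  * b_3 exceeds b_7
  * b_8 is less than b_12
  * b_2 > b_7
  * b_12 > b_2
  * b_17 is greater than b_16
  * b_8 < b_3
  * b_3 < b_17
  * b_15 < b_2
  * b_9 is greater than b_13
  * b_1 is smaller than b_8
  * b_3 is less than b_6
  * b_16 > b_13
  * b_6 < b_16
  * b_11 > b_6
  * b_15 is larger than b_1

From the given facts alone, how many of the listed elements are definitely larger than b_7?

From b_7 the given relations immediately reach b_8, b_3, b_2.
From those, b_15, b_6, b_12, b_17 — 7 in total.
From those, b_10, b_16, b_11 — 10 in total.
Nothing else is reachable above b_7; 10 in all.

10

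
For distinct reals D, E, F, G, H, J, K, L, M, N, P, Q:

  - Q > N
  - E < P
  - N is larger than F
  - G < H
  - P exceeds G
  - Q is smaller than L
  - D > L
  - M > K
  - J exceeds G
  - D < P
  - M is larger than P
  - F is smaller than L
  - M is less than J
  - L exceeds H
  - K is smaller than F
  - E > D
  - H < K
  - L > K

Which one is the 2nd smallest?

The consecutive relations fix a unique order: G < H < K < F < N < Q < L < D < E < P < M < J.
The 2nd smallest is H.

H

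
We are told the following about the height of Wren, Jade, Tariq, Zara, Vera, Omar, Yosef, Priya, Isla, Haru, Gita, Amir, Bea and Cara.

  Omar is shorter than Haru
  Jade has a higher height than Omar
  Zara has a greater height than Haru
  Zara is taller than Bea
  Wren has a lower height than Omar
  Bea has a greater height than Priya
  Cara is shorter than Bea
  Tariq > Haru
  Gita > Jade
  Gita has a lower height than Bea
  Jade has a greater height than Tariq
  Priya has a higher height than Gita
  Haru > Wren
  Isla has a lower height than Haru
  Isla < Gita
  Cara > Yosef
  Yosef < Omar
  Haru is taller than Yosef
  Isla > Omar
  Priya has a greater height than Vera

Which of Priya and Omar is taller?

Link the given pairs in sequence: Omar < Isla; Isla < Haru; Haru < Tariq; Tariq < Jade; Jade < Gita; Gita < Priya.
Chaining these gives Omar < Isla < Haru < Tariq < Jade < Gita < Priya.
So Omar < Priya; Priya is the taller of the two.

Priya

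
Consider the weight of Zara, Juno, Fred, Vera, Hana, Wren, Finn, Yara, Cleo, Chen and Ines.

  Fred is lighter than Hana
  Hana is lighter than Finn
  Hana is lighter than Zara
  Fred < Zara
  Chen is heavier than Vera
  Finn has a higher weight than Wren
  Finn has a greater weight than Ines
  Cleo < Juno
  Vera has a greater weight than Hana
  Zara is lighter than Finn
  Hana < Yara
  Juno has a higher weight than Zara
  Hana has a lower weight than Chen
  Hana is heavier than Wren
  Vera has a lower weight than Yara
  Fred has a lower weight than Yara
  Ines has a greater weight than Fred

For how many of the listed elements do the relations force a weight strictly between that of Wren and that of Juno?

Chaining upward from Wren reaches: Hana, Vera, Zara, Yara, Chen, Finn.
Chaining downward from Juno reaches: Fred, Cleo, Hana, Zara.
Strictly between Wren and Juno are those in both lists: Hana, Zara — 2 elements.

2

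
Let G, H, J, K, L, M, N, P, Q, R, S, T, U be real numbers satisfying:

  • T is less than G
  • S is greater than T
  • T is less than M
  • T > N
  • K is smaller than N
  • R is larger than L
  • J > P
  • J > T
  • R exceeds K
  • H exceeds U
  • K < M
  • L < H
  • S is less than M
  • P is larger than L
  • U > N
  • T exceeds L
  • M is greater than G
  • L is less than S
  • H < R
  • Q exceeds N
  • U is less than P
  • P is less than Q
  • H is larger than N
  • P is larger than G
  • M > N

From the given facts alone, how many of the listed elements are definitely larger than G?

From G the given relations immediately reach P, M.
From those, J, Q — 4 in total.
No other element is forced above G by the given relations, so the count is 4.

4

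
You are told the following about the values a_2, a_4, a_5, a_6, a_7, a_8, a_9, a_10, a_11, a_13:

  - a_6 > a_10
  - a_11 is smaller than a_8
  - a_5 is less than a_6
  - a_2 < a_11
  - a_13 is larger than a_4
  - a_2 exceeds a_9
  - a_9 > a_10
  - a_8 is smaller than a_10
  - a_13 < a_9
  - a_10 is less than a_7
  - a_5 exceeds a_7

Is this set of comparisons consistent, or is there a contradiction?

inconsistent

Chaining the given relations yields a_9 < a_2 < a_11 < a_8 < a_10, so a_9 < a_10. But one relation states a_10 < a_9. These cannot both hold.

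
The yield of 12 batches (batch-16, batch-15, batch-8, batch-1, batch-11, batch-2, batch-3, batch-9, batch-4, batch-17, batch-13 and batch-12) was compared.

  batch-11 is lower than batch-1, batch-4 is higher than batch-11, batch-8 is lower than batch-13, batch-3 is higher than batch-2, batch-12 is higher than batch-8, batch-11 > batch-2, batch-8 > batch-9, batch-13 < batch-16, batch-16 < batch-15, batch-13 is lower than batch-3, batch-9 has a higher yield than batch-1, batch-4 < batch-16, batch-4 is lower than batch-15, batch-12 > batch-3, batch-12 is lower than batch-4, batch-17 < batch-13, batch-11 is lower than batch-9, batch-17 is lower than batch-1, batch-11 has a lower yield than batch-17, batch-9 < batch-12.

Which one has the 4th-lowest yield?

batch-1

Chaining the given pairs: batch-2 < batch-11 < batch-17 < batch-1 < batch-9 < batch-8 < batch-13 < batch-3 < batch-12 < batch-4 < batch-16 < batch-15.
The 4th smallest is batch-1.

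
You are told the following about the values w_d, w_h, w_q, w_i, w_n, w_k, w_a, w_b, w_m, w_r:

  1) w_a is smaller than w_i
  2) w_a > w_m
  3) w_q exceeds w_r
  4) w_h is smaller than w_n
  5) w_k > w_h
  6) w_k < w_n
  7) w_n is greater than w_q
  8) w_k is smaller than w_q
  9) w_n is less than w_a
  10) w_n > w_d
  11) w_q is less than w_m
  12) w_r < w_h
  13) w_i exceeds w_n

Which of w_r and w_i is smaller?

w_r < w_h and w_h < w_k give w_r < w_k.
Then w_k < w_q extends the chain to w_q.
With w_q < w_n: w_r < w_h < w_k < w_q < w_n.
Then w_n < w_i extends the chain to w_i.
So w_r < w_i; w_r is the smaller of the two.

w_r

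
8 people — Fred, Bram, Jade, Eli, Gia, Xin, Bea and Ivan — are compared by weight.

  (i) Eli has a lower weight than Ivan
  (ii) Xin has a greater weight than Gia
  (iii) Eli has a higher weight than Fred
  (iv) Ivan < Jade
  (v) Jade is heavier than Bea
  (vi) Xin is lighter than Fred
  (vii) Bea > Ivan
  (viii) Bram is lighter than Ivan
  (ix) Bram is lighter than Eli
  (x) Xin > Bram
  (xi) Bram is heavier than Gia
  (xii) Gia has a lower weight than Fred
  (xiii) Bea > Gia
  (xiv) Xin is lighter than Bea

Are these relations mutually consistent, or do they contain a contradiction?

Every relation is compatible with Gia < Bram < Xin < Fred < Eli < Ivan < Bea < Jade; the set is consistent.

consistent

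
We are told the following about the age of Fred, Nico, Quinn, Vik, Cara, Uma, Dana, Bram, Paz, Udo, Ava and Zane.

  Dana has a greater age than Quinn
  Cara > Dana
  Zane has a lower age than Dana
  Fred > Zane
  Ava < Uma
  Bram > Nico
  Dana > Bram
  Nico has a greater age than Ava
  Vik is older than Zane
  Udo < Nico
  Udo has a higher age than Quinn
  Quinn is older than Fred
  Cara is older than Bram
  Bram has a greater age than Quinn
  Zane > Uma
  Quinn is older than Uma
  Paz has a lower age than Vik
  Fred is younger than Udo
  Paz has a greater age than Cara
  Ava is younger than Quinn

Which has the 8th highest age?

Quinn

Piecing the relations together gives one ordering: Ava < Uma < Zane < Fred < Quinn < Udo < Nico < Bram < Dana < Cara < Paz < Vik.
Counting 8 from the largest end gives Quinn.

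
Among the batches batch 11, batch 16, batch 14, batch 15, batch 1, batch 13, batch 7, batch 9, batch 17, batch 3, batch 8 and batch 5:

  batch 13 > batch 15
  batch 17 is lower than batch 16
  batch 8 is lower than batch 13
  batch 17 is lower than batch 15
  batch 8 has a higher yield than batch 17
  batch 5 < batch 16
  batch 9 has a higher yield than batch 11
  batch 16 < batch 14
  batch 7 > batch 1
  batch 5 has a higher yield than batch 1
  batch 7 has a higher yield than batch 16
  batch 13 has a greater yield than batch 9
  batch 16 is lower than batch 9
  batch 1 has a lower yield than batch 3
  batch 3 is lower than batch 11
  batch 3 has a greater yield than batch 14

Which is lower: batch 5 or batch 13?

batch 5 < batch 16 and batch 16 < batch 14 give batch 5 < batch 14.
Then batch 14 < batch 3 extends the chain to batch 3.
Then batch 3 < batch 11 extends the chain to batch 11.
Then batch 11 < batch 9 extends the chain to batch 9.
Then batch 9 < batch 13 extends the chain to batch 13.
So batch 5 < batch 13; batch 5 is the lower of the two.

batch 5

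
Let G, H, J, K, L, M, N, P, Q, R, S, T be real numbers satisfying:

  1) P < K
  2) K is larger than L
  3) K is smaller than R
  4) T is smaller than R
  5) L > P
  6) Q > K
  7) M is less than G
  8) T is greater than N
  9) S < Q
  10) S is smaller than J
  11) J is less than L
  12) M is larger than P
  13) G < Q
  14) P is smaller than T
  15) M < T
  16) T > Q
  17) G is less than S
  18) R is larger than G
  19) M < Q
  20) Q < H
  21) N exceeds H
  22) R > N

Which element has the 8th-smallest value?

Piecing the relations together gives one ordering: P < M < G < S < J < L < K < Q < H < N < T < R.
Counting 8 from the smallest end gives Q.

Q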